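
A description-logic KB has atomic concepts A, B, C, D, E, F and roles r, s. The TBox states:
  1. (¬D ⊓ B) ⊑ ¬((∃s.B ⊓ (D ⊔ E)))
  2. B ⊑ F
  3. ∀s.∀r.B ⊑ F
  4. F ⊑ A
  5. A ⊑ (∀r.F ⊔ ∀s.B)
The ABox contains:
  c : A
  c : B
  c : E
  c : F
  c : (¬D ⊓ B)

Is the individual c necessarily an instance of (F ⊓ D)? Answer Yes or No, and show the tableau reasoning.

1. c : (F ⊓ D)?  L(c) = {A, B, E, F, (¬D ⊓ B)} ∪ {(¬F ⊔ ¬D)}
   apply at c: (¬D ⊓ B)⊑¬((∃s.B ⊓ (D ⊔ E))); A⊑(∀r.F ⊔ ∀s.B)
   open: L(c) ⊇ {A, B, E, F, ¬D, …} — c ∉ (F ⊓ D) possible
2. Hence c : (F ⊓ D): not entailed.

No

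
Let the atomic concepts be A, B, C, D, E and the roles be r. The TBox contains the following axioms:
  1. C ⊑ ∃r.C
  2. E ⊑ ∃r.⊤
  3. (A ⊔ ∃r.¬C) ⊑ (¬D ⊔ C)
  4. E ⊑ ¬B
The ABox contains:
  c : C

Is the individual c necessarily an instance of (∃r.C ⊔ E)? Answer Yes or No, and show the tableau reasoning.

Yes

1. c : (∃r.C ⊔ E)?  L(c) = {C} ∪ {(∀r.¬C ⊓ ¬E)}
   clash {C, ¬C} at an ∃-successor — c ∈ (∃r.C ⊔ E)
2. Hence c : (∃r.C ⊔ E): entailed.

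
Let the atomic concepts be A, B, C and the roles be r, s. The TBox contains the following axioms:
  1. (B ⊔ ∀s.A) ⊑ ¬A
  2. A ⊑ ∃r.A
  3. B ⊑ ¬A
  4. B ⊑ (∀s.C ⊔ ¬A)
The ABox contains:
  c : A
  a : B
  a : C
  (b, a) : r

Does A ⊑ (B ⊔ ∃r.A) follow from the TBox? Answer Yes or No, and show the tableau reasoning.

1. A ⊑ (B ⊔ ∃r.A)  ⇔  (A ⊓ (¬B ⊓ ∀r.¬A)) unsat w.r.t. T
   all branches close; clash {A, ¬A} at x₀
2. Hence A ⊑ (B ⊔ ∃r.A): entailed.

Yes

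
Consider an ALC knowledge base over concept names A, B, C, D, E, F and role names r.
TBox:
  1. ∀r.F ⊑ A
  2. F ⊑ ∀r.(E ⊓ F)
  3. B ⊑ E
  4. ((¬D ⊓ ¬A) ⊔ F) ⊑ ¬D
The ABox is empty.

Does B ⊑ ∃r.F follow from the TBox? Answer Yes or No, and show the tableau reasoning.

1. B ⊑ ∃r.F  ⇔  (B ⊓ ∀r.¬F) unsat w.r.t. T
   apply at x₀: B⊑E
   open: L(x₀) ⊇ {B, D, E, ¬F, ∀r.¬F, …} (+ ∃-successors)
2. Hence B ⊑ ∃r.F: not entailed.

No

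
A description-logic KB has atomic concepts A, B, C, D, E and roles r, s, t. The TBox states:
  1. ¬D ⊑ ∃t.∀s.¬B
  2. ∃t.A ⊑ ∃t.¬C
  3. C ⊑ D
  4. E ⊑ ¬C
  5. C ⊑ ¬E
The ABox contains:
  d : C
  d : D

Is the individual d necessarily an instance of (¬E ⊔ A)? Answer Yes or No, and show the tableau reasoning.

Yes

1. d : (¬E ⊔ A)?  L(d) = {C, D} ∪ {(E ⊓ ¬A)}
   clash {E, ¬E} at d — d ∈ (¬E ⊔ A)
2. Hence d : (¬E ⊔ A): entailed.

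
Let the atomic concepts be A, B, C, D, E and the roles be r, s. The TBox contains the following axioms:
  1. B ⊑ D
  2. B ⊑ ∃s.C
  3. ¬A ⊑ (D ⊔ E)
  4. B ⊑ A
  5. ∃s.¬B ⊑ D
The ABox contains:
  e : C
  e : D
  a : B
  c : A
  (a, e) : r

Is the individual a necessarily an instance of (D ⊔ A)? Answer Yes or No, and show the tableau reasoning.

1. a : (D ⊔ A)?  L(a) = {B} ∪ {(¬D ⊓ ¬A)}
   clash {A, ¬A} at a — a ∈ (D ⊔ A)
2. Hence a : (D ⊔ A): entailed.

Yes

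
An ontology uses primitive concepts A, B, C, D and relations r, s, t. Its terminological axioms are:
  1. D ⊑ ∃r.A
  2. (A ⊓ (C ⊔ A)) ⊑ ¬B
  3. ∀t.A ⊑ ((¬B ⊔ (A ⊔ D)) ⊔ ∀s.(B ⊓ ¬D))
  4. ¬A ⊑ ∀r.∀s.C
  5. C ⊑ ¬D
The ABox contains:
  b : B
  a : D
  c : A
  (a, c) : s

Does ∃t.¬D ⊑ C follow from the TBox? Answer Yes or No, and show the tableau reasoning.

1. ∃t.¬D ⊑ C  ⇔  (∃t.¬D ⊓ ¬C) unsat w.r.t. T
   open: L(x₀) ⊇ {A, ¬B, ¬C, ¬D, ∃t.¬A, …} (+ ∃-successors)
2. Hence ∃t.¬D ⊑ C: not entailed.

No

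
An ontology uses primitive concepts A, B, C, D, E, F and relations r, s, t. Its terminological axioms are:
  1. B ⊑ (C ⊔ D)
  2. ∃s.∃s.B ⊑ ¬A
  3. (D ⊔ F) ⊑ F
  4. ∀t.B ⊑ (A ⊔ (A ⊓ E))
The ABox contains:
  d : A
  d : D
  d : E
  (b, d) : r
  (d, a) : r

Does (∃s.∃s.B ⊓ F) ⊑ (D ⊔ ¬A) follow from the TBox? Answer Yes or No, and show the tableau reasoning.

Yes

1. (∃s.∃s.B ⊓ F) ⊑ (D ⊔ ¬A)  ⇔  ((∃s.∃s.B ⊓ F) ⊓ (¬D ⊓ A)) unsat w.r.t. T
   all branches close; clash {D, ¬D} at x₀
2. Hence (∃s.∃s.B ⊓ F) ⊑ (D ⊔ ¬A): entailed.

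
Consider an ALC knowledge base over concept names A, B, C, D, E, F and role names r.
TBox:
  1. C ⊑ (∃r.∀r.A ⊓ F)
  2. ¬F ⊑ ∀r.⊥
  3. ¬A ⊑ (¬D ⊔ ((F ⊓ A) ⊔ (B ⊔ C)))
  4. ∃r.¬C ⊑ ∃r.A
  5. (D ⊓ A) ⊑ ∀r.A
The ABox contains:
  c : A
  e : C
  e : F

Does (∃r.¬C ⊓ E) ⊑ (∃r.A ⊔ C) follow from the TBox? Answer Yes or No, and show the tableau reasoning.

1. (∃r.¬C ⊓ E) ⊑ (∃r.A ⊔ C)  ⇔  ((∃r.¬C ⊓ E) ⊓ (∀r.¬A ⊓ ¬C)) unsat w.r.t. T
   all branches close; clash {C, ¬C} at x₀
2. Hence (∃r.¬C ⊓ E) ⊑ (∃r.A ⊔ C): entailed.

Yes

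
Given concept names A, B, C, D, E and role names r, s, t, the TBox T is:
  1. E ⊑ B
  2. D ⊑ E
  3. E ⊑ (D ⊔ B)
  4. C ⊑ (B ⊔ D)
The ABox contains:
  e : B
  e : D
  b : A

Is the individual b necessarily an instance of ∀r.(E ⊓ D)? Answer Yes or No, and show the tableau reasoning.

No

1. b : ∀r.(E ⊓ D)?  L(b) = {A} ∪ {∃r.(¬E ⊔ ¬D)}
   open: L(b) ⊇ {A, ¬C, ¬D, ¬E, ∃r.(¬E ⊔ ¬D)} (+ ∃-successors) — b ∉ ∀r.(E ⊓ D) possible
2. Hence b : ∀r.(E ⊓ D): not entailed.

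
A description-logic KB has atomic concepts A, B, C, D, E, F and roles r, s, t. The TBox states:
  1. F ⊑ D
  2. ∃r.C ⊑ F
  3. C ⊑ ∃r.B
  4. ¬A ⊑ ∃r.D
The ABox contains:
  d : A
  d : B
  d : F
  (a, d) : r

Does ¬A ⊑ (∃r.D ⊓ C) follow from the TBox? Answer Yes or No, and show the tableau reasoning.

1. ¬A ⊑ (∃r.D ⊓ C)  ⇔  (¬A ⊓ (∀r.¬D ⊔ ¬C)) unsat w.r.t. T
   apply at x₀: ¬A⊑∃r.D
   open: L(x₀) ⊇ {¬A, ¬C, ¬F, ∀r.¬C, ∃r.D} (+ ∃-successors)
2. Hence ¬A ⊑ (∃r.D ⊓ C): not entailed.

No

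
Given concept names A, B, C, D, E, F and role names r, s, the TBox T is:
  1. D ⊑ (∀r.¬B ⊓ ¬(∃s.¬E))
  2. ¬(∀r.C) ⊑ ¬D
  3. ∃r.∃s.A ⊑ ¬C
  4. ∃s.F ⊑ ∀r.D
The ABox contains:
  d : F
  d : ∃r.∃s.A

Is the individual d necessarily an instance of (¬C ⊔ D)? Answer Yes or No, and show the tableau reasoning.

Yes

1. d : (¬C ⊔ D)?  L(d) = {F, ∃r.∃s.A} ∪ {(C ⊓ ¬D)}
   clash {C, ¬C} at d — d ∈ (¬C ⊔ D)
2. Hence d : (¬C ⊔ D): entailed.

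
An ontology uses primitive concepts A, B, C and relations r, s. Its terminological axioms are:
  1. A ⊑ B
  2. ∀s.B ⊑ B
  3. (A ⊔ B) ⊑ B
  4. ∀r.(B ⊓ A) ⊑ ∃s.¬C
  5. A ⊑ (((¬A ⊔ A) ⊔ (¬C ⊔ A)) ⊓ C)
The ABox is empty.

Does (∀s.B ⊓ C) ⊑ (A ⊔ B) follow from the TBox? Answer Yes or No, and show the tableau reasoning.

Yes

1. (∀s.B ⊓ C) ⊑ (A ⊔ B)  ⇔  ((∀s.B ⊓ C) ⊓ (¬A ⊓ ¬B)) unsat w.r.t. T
   all branches close; clash {B, ¬B} at x₀
2. Hence (∀s.B ⊓ C) ⊑ (A ⊔ B): entailed.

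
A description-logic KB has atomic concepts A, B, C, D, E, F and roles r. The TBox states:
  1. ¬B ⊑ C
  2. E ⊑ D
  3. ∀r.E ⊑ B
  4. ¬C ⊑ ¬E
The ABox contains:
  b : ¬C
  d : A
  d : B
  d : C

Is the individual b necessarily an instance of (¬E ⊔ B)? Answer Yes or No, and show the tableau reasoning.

1. b : (¬E ⊔ B)?  L(b) = {¬C} ∪ {(E ⊓ ¬B)}
   clash {C, ¬C} at b — b ∈ (¬E ⊔ B)
2. Hence b : (¬E ⊔ B): entailed.

Yes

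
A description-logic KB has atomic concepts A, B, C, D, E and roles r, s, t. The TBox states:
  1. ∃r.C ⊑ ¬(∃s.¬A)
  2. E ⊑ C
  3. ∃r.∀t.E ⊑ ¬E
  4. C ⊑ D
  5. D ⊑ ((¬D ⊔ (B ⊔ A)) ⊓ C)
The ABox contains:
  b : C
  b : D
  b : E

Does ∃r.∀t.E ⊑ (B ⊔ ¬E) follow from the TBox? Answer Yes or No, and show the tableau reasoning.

Yes

1. ∃r.∀t.E ⊑ (B ⊔ ¬E)  ⇔  (∃r.∀t.E ⊓ (¬B ⊓ E)) unsat w.r.t. T
   all branches close; clash {E, ¬E} at x₀
2. Hence ∃r.∀t.E ⊑ (B ⊔ ¬E): entailed.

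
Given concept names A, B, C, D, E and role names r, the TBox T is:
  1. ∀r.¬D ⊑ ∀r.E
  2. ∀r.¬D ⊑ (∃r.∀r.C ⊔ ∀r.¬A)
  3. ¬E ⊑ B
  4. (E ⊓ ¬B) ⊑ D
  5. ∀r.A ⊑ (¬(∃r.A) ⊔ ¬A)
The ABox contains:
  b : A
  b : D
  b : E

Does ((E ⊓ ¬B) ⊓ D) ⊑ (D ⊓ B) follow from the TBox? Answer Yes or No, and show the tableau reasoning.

1. ((E ⊓ ¬B) ⊓ D) ⊑ (D ⊓ B)  ⇔  (((E ⊓ ¬B) ⊓ D) ⊓ (¬D ⊔ ¬B)) unsat w.r.t. T
   open: L(x₀) ⊇ {D, E, ¬B, ∃r.D, ∃r.¬A} (+ ∃-successors)
2. Hence ((E ⊓ ¬B) ⊓ D) ⊑ (D ⊓ B): not entailed.

No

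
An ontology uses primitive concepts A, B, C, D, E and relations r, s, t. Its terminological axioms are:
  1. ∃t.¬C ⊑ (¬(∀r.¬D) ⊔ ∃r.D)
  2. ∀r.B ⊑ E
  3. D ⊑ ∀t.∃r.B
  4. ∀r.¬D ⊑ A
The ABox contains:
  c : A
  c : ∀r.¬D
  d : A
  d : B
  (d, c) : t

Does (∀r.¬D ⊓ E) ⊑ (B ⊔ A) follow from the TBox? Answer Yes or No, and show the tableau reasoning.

Yes

1. (∀r.¬D ⊓ E) ⊑ (B ⊔ A)  ⇔  ((∀r.¬D ⊓ E) ⊓ (¬B ⊓ ¬A)) unsat w.r.t. T
   all branches close; clash {A, ¬A} at x₀
2. Hence (∀r.¬D ⊓ E) ⊑ (B ⊔ A): entailed.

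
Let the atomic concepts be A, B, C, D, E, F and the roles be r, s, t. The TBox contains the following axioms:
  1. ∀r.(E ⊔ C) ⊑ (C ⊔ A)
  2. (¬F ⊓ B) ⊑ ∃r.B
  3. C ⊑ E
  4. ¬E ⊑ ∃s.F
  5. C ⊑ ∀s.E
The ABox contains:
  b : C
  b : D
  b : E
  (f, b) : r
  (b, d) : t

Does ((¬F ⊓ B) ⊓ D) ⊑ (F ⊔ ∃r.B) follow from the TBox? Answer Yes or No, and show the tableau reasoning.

1. ((¬F ⊓ B) ⊓ D) ⊑ (F ⊔ ∃r.B)  ⇔  (((¬F ⊓ B) ⊓ D) ⊓ (¬F ⊓ ∀r.¬B)) unsat w.r.t. T
   all branches close; clash {B, ¬B} at an ∃-successor
2. Hence ((¬F ⊓ B) ⊓ D) ⊑ (F ⊔ ∃r.B): entailed.

Yes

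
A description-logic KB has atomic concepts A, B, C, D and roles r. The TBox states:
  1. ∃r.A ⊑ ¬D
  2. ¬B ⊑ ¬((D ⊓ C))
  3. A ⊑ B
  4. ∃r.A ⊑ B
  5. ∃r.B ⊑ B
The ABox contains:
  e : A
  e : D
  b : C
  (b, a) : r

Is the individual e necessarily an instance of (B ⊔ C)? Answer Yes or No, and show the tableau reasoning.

Yes

1. e : (B ⊔ C)?  L(e) = {A, D} ∪ {(¬B ⊓ ¬C)}
   clash {B, ¬B} at e — e ∈ (B ⊔ C)
2. Hence e : (B ⊔ C): entailed.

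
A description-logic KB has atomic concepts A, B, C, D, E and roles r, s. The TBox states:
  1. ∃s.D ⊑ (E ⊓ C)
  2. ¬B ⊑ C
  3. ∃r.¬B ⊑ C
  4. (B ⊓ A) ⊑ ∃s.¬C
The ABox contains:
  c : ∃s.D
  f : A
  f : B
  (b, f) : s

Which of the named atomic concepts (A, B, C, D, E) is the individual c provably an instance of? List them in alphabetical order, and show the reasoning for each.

1. c : A?  L(c) = {∃s.D} ∪ {¬A}
   apply at c: ∃s.D⊑(E ⊓ C)
   open: L(c) ⊇ {B, C, E, ¬A, ∀r.B, …} (+ ∃-successors) — c ∉ A possible
2. c : B?  L(c) = {∃s.D} ∪ {¬B}
   apply at c: ∃s.D⊑(E ⊓ C); ¬B⊑C
   open: L(c) ⊇ {C, E, ¬B, ∃s.D} (+ ∃-successors) — c ∉ B possible
3. c : C?  L(c) = {∃s.D} ∪ {¬C}
   clash {C, ¬C} at c — c ∈ C
4. c : D?  L(c) = {∃s.D} ∪ {¬D}
   apply at c: ∃s.D⊑(E ⊓ C)
   open: L(c) ⊇ {B, C, E, ¬A, ¬D, …} (+ ∃-successors) — c ∉ D possible
5. c : E?  L(c) = {∃s.D} ∪ {¬E}
   clash {E, ¬E} at c — c ∈ E
6. Entailed for c: {C, E}

{C, E}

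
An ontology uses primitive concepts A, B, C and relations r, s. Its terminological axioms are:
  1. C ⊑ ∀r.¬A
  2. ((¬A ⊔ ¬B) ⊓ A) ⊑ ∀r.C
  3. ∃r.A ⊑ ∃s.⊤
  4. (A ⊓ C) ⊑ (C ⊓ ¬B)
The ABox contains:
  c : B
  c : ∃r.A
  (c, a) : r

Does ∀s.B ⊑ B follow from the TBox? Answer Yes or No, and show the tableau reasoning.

1. ∀s.B ⊑ B  ⇔  (∀s.B ⊓ ¬B) unsat w.r.t. T
   open: L(x₀) ⊇ {¬A, ¬B, ¬C, ∀r.¬A, ∀s.B}
2. Hence ∀s.B ⊑ B: not entailed.

No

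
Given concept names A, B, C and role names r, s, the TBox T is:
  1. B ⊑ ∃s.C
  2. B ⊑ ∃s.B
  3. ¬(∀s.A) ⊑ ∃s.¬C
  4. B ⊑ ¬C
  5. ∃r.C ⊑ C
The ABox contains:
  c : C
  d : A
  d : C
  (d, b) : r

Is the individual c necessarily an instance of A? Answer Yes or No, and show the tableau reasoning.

No

1. c : A?  L(c) = {C} ∪ {¬A}
   open: L(c) ⊇ {C, ¬A, ¬B, ∀s.A} — c ∉ A possible
2. Hence c : A: not entailed.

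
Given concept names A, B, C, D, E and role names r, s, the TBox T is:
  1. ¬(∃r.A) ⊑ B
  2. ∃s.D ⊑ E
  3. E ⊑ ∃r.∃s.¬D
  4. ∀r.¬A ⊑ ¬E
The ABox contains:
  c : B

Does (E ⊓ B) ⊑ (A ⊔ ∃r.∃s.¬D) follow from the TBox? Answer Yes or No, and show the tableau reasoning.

1. (E ⊓ B) ⊑ (A ⊔ ∃r.∃s.¬D)  ⇔  ((E ⊓ B) ⊓ (¬A ⊓ ∀r.∀s.D)) unsat w.r.t. T
   all branches close; clash {E, ¬E} at x₀
2. Hence (E ⊓ B) ⊑ (A ⊔ ∃r.∃s.¬D): entailed.

Yes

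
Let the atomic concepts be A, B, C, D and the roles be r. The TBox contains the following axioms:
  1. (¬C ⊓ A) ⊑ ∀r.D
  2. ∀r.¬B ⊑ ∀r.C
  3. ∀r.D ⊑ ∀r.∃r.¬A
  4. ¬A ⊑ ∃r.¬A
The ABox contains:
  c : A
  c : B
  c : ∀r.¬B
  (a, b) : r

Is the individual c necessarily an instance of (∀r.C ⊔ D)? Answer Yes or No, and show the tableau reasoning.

1. c : (∀r.C ⊔ D)?  L(c) = {A, B, ∀r.¬B} ∪ {(∃r.¬C ⊓ ¬D)}
   clash {C, ¬C} at an ∃-successor — c ∈ (∀r.C ⊔ D)
2. Hence c : (∀r.C ⊔ D): entailed.

Yes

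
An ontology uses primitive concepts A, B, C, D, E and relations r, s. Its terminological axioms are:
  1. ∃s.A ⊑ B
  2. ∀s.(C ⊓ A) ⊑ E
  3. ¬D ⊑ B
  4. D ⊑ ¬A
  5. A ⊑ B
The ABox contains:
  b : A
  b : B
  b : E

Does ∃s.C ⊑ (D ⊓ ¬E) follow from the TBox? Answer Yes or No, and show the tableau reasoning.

1. ∃s.C ⊑ (D ⊓ ¬E)  ⇔  (∃s.C ⊓ (¬D ⊔ E)) unsat w.r.t. T
   open: L(x₀) ⊇ {D, E, ¬A, ∀s.¬A, ∃s.C} (+ ∃-successors)
2. Hence ∃s.C ⊑ (D ⊓ ¬E): not entailed.

No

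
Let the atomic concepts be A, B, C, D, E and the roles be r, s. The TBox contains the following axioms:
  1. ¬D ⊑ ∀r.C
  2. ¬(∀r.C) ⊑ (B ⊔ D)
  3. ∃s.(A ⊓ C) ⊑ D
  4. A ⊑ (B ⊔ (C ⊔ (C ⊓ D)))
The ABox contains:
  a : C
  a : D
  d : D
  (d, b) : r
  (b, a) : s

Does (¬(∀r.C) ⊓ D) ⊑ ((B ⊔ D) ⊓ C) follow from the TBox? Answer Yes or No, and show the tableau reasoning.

No

1. (¬(∀r.C) ⊓ D) ⊑ ((B ⊔ D) ⊓ C)  ⇔  ((∃r.¬C ⊓ D) ⊓ ((¬B ⊓ ¬D) ⊔ ¬C)) unsat w.r.t. T
   apply at x₀: ¬(∀r.C)⊑(B ⊔ D)
   open: L(x₀) ⊇ {D, ¬A, ¬C, ∃r.¬C} (+ ∃-successors)
2. Hence (¬(∀r.C) ⊓ D) ⊑ ((B ⊔ D) ⊓ C): not entailed.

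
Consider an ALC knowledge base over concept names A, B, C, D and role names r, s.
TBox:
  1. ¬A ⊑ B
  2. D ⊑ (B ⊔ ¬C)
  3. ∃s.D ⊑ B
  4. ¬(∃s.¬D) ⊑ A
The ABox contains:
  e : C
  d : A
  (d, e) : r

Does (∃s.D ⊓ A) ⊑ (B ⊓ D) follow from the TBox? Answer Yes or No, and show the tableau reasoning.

No

1. (∃s.D ⊓ A) ⊑ (B ⊓ D)  ⇔  ((∃s.D ⊓ A) ⊓ (¬B ⊔ ¬D)) unsat w.r.t. T
   apply at x₀: ∃s.D⊑B
   open: L(x₀) ⊇ {A, B, ¬D, ∃s.D} (+ ∃-successors)
2. Hence (∃s.D ⊓ A) ⊑ (B ⊓ D): not entailed.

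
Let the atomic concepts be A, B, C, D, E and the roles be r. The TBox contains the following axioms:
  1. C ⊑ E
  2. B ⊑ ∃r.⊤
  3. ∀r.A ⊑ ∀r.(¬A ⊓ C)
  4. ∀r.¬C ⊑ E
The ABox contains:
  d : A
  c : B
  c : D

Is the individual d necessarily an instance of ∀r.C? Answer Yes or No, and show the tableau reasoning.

1. d : ∀r.C?  L(d) = {A} ∪ {∃r.¬C}
   open: L(d) ⊇ {A, ¬B, ¬C, ∃r.C, ∃r.¬A, …} (+ ∃-successors) — d ∉ ∀r.C possible
2. Hence d : ∀r.C: not entailed.

No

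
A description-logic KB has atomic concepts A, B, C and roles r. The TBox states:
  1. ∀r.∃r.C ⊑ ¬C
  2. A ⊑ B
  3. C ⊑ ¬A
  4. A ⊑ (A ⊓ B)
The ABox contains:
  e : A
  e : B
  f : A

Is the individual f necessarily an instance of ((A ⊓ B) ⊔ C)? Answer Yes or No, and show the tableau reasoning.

Yes

1. f : ((A ⊓ B) ⊔ C)?  L(f) = {A} ∪ {((¬A ⊔ ¬B) ⊓ ¬C)}
   clash {B, ¬B} at f — f ∈ ((A ⊓ B) ⊔ C)
2. Hence f : ((A ⊓ B) ⊔ C): entailed.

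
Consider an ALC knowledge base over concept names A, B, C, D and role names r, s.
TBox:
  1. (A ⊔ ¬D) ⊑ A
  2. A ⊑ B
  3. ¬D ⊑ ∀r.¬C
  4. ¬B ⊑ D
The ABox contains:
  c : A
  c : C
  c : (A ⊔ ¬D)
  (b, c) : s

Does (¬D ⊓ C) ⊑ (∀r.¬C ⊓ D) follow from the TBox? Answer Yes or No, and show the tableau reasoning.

No

1. (¬D ⊓ C) ⊑ (∀r.¬C ⊓ D)  ⇔  ((¬D ⊓ C) ⊓ (∃r.C ⊔ ¬D)) unsat w.r.t. T
   apply at x₀: ¬D⊑∀r.¬C
   open: L(x₀) ⊇ {A, B, C, ¬D, ∀r.¬C}
2. Hence (¬D ⊓ C) ⊑ (∀r.¬C ⊓ D): not entailed.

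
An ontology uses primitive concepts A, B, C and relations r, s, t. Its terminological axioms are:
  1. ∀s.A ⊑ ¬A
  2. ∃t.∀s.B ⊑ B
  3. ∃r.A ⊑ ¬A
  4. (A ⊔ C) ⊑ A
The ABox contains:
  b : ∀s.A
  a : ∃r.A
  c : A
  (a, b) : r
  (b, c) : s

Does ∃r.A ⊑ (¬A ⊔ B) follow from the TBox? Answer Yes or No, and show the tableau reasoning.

Yes

1. ∃r.A ⊑ (¬A ⊔ B)  ⇔  (∃r.A ⊓ (A ⊓ ¬B)) unsat w.r.t. T
   all branches close; clash {A, ¬A} at x₀
2. Hence ∃r.A ⊑ (¬A ⊔ B): entailed.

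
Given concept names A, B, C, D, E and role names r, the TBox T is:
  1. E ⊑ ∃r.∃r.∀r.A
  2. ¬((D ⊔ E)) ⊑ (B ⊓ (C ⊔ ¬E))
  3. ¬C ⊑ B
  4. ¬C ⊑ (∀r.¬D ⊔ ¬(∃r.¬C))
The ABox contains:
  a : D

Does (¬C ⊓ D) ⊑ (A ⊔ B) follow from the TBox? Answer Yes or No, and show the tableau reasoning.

Yes

1. (¬C ⊓ D) ⊑ (A ⊔ B)  ⇔  ((¬C ⊓ D) ⊓ (¬A ⊓ ¬B)) unsat w.r.t. T
   all branches close; clash {B, ¬B} at x₀
2. Hence (¬C ⊓ D) ⊑ (A ⊔ B): entailed.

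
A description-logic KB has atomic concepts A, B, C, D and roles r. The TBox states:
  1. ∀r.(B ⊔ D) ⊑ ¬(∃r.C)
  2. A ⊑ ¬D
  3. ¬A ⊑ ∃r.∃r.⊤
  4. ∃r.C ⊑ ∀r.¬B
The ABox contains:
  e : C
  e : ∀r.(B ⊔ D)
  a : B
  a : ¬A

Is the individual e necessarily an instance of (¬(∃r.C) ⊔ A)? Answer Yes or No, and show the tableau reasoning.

1. e : (¬(∃r.C) ⊔ A)?  L(e) = {C, ∀r.(B ⊔ D)} ∪ {(∃r.C ⊓ ¬A)}
   clash {C, ¬C} at an ∃-successor — e ∈ (¬(∃r.C) ⊔ A)
2. Hence e : (¬(∃r.C) ⊔ A): entailed.

Yes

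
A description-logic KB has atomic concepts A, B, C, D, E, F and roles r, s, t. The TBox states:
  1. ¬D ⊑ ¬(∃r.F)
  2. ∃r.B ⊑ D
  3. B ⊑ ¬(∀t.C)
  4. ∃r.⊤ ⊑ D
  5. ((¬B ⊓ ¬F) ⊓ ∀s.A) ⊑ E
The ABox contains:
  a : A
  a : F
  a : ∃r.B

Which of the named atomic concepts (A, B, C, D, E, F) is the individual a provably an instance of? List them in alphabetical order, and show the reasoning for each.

1. a : A?  L(a) = {A, F, ∃r.B} ∪ {¬A}
   clash {A, ¬A} at a — a ∈ A
2. a : B?  L(a) = {A, F, ∃r.B} ∪ {¬B}
   apply at a: ∃r.B⊑D
   open: L(a) ⊇ {A, D, F, ¬B, ∃r.B} (+ ∃-successors) — a ∉ B possible
3. a : C?  L(a) = {A, F, ∃r.B} ∪ {¬C}
   apply at a: ∃r.B⊑D
   open: L(a) ⊇ {A, D, F, ¬B, ¬C, …} (+ ∃-successors) — a ∉ C possible
4. a : D?  L(a) = {A, F, ∃r.B} ∪ {¬D}
   clash {D, ¬D} at a — a ∈ D
5. a : E?  L(a) = {A, F, ∃r.B} ∪ {¬E}
   apply at a: ∃r.B⊑D
   open: L(a) ⊇ {A, D, F, ¬B, ¬E, …} (+ ∃-successors) — a ∉ E possible
6. a : F?  L(a) = {A, F, ∃r.B} ∪ {¬F}
   clash {F, ¬F} at a — a ∈ F
7. Entailed for a: {A, D, F}

{A, D, F}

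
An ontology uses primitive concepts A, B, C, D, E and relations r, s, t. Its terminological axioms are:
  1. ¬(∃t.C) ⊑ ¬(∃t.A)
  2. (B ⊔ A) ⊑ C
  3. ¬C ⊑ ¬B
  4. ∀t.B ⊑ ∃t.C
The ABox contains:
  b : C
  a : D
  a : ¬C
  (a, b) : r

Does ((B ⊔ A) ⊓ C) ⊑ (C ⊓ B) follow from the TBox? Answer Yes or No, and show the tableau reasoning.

No

1. ((B ⊔ A) ⊓ C) ⊑ (C ⊓ B)  ⇔  (((B ⊔ A) ⊓ C) ⊓ (¬C ⊔ ¬B)) unsat w.r.t. T
   open: L(x₀) ⊇ {A, C, ¬B, ∃t.C} (+ ∃-successors)
2. Hence ((B ⊔ A) ⊓ C) ⊑ (C ⊓ B): not entailed.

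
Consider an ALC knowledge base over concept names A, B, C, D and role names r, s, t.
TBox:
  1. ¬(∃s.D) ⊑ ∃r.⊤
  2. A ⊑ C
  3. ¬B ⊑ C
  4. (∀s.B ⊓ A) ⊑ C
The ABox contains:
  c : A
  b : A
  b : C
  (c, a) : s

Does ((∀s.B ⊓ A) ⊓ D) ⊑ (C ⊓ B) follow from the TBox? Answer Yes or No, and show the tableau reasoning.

1. ((∀s.B ⊓ A) ⊓ D) ⊑ (C ⊓ B)  ⇔  (((∀s.B ⊓ A) ⊓ D) ⊓ (¬C ⊔ ¬B)) unsat w.r.t. T
   apply at x₀: A⊑C; (∀s.B ⊓ A)⊑C
   open: L(x₀) ⊇ {A, C, D, ¬B, ∀s.B, …} (+ ∃-successors)
2. Hence ((∀s.B ⊓ A) ⊓ D) ⊑ (C ⊓ B): not entailed.

No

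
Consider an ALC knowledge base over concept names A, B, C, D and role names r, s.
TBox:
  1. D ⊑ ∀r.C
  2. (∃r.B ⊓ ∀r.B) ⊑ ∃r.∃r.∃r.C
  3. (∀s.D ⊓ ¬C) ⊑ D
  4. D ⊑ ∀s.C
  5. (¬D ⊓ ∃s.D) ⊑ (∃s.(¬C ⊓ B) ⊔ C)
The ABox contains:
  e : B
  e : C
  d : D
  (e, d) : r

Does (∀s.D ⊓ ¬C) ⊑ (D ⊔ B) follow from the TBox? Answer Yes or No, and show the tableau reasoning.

1. (∀s.D ⊓ ¬C) ⊑ (D ⊔ B)  ⇔  ((∀s.D ⊓ ¬C) ⊓ (¬D ⊓ ¬B)) unsat w.r.t. T
   all branches close; clash {D, ¬D} at x₀
2. Hence (∀s.D ⊓ ¬C) ⊑ (D ⊔ B): entailed.

Yes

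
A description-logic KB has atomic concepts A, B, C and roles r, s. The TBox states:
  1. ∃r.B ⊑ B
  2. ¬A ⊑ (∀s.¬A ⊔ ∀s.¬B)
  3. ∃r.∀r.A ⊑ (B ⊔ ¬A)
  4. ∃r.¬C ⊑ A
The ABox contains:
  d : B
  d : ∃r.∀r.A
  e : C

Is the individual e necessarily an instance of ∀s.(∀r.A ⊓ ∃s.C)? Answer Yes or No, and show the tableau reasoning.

1. e : ∀s.(∀r.A ⊓ ∃s.C)?  L(e) = {C} ∪ {∃s.(∃r.¬A ⊔ ∀s.¬C)}
   open: L(e) ⊇ {A, C, ∀r.C, ∀r.¬B, ∀r.∃r.¬A, …} (+ ∃-successors) — e ∉ ∀s.(∀r.A ⊓ ∃s.C) possible
2. Hence e : ∀s.(∀r.A ⊓ ∃s.C): not entailed.

No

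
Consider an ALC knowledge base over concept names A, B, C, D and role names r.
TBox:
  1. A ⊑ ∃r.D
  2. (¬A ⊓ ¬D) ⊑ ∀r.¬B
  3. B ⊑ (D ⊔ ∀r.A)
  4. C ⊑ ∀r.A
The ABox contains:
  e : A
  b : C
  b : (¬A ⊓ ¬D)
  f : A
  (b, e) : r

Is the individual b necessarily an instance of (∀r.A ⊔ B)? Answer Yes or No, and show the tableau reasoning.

Yes

1. b : (∀r.A ⊔ B)?  L(b) = {C, (¬A ⊓ ¬D)} ∪ {(∃r.¬A ⊓ ¬B)}
   clash {A, ¬A} at an ∃-successor — b ∈ (∀r.A ⊔ B)
2. Hence b : (∀r.A ⊔ B): entailed.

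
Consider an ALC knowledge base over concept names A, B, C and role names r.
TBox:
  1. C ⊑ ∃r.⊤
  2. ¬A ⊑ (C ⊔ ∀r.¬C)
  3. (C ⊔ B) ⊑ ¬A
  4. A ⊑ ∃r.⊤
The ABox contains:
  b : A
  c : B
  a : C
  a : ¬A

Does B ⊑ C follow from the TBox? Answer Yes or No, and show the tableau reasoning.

1. B ⊑ C  ⇔  (B ⊓ ¬C) unsat w.r.t. T
   open: L(x₀) ⊇ {B, ¬A, ¬C, ∀r.¬C}
2. Hence B ⊑ C: not entailed.

No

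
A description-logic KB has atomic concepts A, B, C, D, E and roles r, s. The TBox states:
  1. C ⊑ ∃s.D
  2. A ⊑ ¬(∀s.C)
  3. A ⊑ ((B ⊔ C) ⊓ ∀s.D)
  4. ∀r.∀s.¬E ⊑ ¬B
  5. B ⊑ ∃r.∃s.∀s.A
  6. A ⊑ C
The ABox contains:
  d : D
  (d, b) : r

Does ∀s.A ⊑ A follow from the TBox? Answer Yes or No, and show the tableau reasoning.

1. ∀s.A ⊑ A  ⇔  (∀s.A ⊓ ¬A) unsat w.r.t. T
   open: L(x₀) ⊇ {¬A, ¬B, ¬C, ∀s.A, ∃r.∃s.E} (+ ∃-successors)
2. Hence ∀s.A ⊑ A: not entailed.

No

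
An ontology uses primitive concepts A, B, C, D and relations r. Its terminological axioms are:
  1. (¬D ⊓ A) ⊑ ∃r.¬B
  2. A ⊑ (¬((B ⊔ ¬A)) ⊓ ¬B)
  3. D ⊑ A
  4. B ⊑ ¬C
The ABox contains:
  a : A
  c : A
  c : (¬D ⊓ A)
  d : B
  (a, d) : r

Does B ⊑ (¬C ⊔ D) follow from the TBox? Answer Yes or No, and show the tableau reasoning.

1. B ⊑ (¬C ⊔ D)  ⇔  (B ⊓ (C ⊓ ¬D)) unsat w.r.t. T
   all branches close; clash {C, ¬C} at x₀
2. Hence B ⊑ (¬C ⊔ D): entailed.

Yes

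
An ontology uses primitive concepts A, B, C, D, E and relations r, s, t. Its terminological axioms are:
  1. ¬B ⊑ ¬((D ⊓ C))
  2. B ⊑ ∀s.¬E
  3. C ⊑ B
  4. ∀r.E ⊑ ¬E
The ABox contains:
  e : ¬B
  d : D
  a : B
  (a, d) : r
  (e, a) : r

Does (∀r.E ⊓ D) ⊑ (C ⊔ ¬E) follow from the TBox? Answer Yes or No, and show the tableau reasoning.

Yes

1. (∀r.E ⊓ D) ⊑ (C ⊔ ¬E)  ⇔  ((∀r.E ⊓ D) ⊓ (¬C ⊓ E)) unsat w.r.t. T
   all branches close; clash {E, ¬E} at x₀
2. Hence (∀r.E ⊓ D) ⊑ (C ⊔ ¬E): entailed.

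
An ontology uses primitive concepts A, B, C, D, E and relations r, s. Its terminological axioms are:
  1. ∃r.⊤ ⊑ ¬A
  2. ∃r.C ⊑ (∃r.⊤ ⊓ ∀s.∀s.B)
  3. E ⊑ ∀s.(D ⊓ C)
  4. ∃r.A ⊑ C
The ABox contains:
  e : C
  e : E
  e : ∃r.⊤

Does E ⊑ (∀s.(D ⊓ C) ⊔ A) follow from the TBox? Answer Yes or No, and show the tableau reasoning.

1. E ⊑ (∀s.(D ⊓ C) ⊔ A)  ⇔  (E ⊓ (∃s.(¬D ⊔ ¬C) ⊓ ¬A)) unsat w.r.t. T
   all branches close; clash {C, ¬C} at an ∃-successor
2. Hence E ⊑ (∀s.(D ⊓ C) ⊔ A): entailed.

Yes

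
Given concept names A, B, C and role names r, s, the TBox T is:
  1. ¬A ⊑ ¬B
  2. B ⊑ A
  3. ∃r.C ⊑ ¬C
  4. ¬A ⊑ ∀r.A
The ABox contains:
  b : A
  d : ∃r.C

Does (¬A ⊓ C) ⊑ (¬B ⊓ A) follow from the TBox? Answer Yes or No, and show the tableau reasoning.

1. (¬A ⊓ C) ⊑ (¬B ⊓ A)  ⇔  ((¬A ⊓ C) ⊓ (B ⊔ ¬A)) unsat w.r.t. T
   apply at x₀: ¬A⊑¬B; ¬A⊑∀r.A
   open: L(x₀) ⊇ {C, ¬A, ¬B, ∀r.A, ∀r.¬C}
2. Hence (¬A ⊓ C) ⊑ (¬B ⊓ A): not entailed.

No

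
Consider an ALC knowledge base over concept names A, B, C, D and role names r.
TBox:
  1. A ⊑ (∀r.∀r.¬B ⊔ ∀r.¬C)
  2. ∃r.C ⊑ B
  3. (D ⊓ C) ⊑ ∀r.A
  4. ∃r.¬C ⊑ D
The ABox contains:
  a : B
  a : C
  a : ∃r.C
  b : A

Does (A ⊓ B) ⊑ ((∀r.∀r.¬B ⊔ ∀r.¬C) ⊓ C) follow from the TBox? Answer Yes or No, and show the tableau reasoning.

1. (A ⊓ B) ⊑ ((∀r.∀r.¬B ⊔ ∀r.¬C) ⊓ C)  ⇔  ((A ⊓ B) ⊓ ((∃r.∃r.B ⊓ ∃r.C) ⊔ ¬C)) unsat w.r.t. T
   apply at x₀: A⊑(∀r.∀r.¬B ⊔ ∀r.¬C)
   open: L(x₀) ⊇ {A, B, ¬C, ¬D, ∀r.C, …}
2. Hence (A ⊓ B) ⊑ ((∀r.∀r.¬B ⊔ ∀r.¬C) ⊓ C): not entailed.

No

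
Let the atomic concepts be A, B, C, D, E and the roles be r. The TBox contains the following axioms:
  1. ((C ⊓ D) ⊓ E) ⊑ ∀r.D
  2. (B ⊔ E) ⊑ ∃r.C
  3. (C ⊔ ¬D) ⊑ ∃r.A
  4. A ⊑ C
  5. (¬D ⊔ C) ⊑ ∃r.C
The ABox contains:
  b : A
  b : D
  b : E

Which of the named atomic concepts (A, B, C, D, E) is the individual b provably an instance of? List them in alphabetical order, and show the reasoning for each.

{A, C, D, E}

1. b : A?  L(b) = {A, D, E} ∪ {¬A}
   clash {A, ¬A} at b — b ∈ A
2. b : B?  L(b) = {A, D, E} ∪ {¬B}
   apply at b: A⊑C
   open: L(b) ⊇ {A, C, D, E, ¬B, …} (+ ∃-successors) — b ∉ B possible
3. b : C?  L(b) = {A, D, E} ∪ {¬C}
   clash {C, ¬C} at b — b ∈ C
4. b : D?  L(b) = {A, D, E} ∪ {¬D}
   clash {D, ¬D} at b — b ∈ D
5. b : E?  L(b) = {A, D, E} ∪ {¬E}
   clash {E, ¬E} at b — b ∈ E
6. Entailed for b: {A, C, D, E}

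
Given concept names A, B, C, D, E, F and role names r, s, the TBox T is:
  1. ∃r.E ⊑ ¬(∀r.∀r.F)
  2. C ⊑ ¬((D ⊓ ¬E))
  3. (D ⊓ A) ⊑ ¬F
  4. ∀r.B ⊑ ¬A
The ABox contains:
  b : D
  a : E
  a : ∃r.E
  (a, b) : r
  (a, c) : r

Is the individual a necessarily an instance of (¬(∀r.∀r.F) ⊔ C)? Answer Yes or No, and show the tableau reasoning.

1. a : (¬(∀r.∀r.F) ⊔ C)?  L(a) = {E, ∃r.E} ∪ {(∀r.∀r.F ⊓ ¬C)}
   clash {F, ¬F} at an ∃-successor — a ∈ (¬(∀r.∀r.F) ⊔ C)
2. Hence a : (¬(∀r.∀r.F) ⊔ C): entailed.

Yes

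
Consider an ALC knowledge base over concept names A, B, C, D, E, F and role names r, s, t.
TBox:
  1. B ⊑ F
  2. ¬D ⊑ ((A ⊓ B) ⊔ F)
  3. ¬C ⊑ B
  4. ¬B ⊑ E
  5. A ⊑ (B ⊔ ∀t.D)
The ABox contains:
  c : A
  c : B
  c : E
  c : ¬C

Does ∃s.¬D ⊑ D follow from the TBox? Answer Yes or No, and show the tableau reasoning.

No

1. ∃s.¬D ⊑ D  ⇔  (∃s.¬D ⊓ ¬D) unsat w.r.t. T
   apply at x₀: ¬D⊑((A ⊓ B) ⊔ F)
   open: L(x₀) ⊇ {B, F, ¬A, ¬D, ∃s.¬D} (+ ∃-successors)
2. Hence ∃s.¬D ⊑ D: not entailed.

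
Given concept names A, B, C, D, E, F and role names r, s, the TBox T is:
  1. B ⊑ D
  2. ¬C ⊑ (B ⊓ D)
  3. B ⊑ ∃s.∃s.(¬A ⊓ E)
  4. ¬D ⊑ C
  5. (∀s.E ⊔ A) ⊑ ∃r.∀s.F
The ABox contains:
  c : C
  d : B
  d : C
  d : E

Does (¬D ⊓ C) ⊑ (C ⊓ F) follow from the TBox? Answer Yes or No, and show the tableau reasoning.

1. (¬D ⊓ C) ⊑ (C ⊓ F)  ⇔  ((¬D ⊓ C) ⊓ (¬C ⊔ ¬F)) unsat w.r.t. T
   open: L(x₀) ⊇ {C, ¬A, ¬B, ¬D, ¬F, …} (+ ∃-successors)
2. Hence (¬D ⊓ C) ⊑ (C ⊓ F): not entailed.

No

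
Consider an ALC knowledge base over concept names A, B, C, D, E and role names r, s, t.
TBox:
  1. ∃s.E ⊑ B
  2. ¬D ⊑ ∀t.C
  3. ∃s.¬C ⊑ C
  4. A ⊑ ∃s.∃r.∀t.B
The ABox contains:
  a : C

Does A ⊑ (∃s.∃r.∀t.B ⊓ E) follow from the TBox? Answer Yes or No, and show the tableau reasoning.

1. A ⊑ (∃s.∃r.∀t.B ⊓ E)  ⇔  (A ⊓ (∀s.∀r.∃t.¬B ⊔ ¬E)) unsat w.r.t. T
   apply at x₀: A⊑∃s.∃r.∀t.B
   open: L(x₀) ⊇ {A, D, ¬E, ∀s.C, ∀s.¬E, …} (+ ∃-successors)
2. Hence A ⊑ (∃s.∃r.∀t.B ⊓ E): not entailed.

No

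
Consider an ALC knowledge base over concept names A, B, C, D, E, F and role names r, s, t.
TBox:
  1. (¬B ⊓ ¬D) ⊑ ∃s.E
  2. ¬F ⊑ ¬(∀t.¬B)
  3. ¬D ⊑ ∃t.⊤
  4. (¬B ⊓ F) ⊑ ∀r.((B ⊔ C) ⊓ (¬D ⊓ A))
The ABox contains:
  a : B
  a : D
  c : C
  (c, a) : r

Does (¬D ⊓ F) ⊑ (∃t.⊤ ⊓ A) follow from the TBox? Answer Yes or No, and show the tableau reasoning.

1. (¬D ⊓ F) ⊑ (∃t.⊤ ⊓ A)  ⇔  ((¬D ⊓ F) ⊓ (∀t.⊥ ⊔ ¬A)) unsat w.r.t. T
   apply at x₀: ¬D⊑∃t.⊤
   open: L(x₀) ⊇ {B, F, ¬A, ¬D, ∃t.⊤} (+ ∃-successors)
2. Hence (¬D ⊓ F) ⊑ (∃t.⊤ ⊓ A): not entailed.

No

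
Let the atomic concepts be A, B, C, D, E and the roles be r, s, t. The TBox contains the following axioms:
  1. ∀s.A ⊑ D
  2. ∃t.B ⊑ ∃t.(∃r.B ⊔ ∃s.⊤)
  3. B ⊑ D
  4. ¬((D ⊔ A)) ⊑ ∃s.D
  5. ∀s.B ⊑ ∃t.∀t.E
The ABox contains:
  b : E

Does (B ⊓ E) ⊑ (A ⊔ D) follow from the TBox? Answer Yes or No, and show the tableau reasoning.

1. (B ⊓ E) ⊑ (A ⊔ D)  ⇔  ((B ⊓ E) ⊓ (¬A ⊓ ¬D)) unsat w.r.t. T
   all branches close; clash {D, ¬D} at x₀
2. Hence (B ⊓ E) ⊑ (A ⊔ D): entailed.

Yes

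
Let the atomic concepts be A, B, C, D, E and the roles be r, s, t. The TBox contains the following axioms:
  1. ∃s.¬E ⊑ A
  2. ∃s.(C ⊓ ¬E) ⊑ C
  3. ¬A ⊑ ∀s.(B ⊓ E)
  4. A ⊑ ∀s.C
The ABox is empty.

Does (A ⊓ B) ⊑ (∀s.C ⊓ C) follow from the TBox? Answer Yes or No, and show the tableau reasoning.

1. (A ⊓ B) ⊑ (∀s.C ⊓ C)  ⇔  ((A ⊓ B) ⊓ (∃s.¬C ⊔ ¬C)) unsat w.r.t. T
   apply at x₀: A⊑∀s.C
   open: L(x₀) ⊇ {A, B, ¬C, ∀s.(¬C ⊔ E), ∀s.C}
2. Hence (A ⊓ B) ⊑ (∀s.C ⊓ C): not entailed.

No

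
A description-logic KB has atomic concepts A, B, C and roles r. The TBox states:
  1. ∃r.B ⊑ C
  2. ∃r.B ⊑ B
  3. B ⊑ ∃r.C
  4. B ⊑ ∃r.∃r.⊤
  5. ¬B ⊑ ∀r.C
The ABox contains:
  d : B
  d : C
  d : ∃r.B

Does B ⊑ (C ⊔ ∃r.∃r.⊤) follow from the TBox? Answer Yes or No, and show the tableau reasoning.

Yes

1. B ⊑ (C ⊔ ∃r.∃r.⊤)  ⇔  (B ⊓ (¬C ⊓ ∀r.∀r.⊥)) unsat w.r.t. T
   all branches close; clash {C, ¬C} at x₀
2. Hence B ⊑ (C ⊔ ∃r.∃r.⊤): entailed.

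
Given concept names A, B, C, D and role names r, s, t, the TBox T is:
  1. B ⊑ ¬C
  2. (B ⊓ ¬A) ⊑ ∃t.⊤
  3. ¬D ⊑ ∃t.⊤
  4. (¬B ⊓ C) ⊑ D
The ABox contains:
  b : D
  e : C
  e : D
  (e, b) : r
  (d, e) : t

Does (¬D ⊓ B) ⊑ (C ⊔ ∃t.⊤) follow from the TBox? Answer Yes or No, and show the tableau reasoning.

Yes

1. (¬D ⊓ B) ⊑ (C ⊔ ∃t.⊤)  ⇔  ((¬D ⊓ B) ⊓ (¬C ⊓ ∀t.⊥)) unsat w.r.t. T
   all branches close; clash {D, ¬D} at x₀
2. Hence (¬D ⊓ B) ⊑ (C ⊔ ∃t.⊤): entailed.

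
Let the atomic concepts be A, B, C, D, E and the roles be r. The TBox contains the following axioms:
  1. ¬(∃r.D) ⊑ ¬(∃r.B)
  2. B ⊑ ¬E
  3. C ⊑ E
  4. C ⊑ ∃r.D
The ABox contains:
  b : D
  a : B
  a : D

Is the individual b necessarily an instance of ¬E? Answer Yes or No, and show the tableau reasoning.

1. b : ¬E?  L(b) = {D} ∪ {E}
   open: L(b) ⊇ {D, E, ¬B, ¬C, ∃r.D} (+ ∃-successors) — b ∉ ¬E possible
2. Hence b : ¬E: not entailed.

No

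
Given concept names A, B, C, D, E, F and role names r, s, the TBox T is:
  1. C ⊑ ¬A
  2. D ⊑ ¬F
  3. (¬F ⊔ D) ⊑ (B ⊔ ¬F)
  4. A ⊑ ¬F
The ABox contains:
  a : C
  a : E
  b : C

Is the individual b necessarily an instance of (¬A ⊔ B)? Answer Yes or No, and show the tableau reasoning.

Yes

1. b : (¬A ⊔ B)?  L(b) = {C} ∪ {(A ⊓ ¬B)}
   clash {A, ¬A} at b — b ∈ (¬A ⊔ B)
2. Hence b : (¬A ⊔ B): entailed.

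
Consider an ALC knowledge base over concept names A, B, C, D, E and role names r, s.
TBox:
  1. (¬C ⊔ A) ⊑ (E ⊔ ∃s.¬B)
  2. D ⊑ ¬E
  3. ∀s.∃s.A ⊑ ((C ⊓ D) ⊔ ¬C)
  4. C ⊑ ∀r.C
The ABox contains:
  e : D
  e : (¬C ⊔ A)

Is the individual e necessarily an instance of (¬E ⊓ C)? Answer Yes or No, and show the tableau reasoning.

1. e : (¬E ⊓ C)?  L(e) = {D, (¬C ⊔ A)} ∪ {(E ⊔ ¬C)}
   apply at e: (¬C ⊔ A)⊑(E ⊔ ∃s.¬B); D⊑¬E
   open: L(e) ⊇ {D, ¬C, ¬E, ∃s.¬B, ∃s.∀s.¬A} (+ ∃-successors) — e ∉ (¬E ⊓ C) possible
2. Hence e : (¬E ⊓ C): not entailed.

No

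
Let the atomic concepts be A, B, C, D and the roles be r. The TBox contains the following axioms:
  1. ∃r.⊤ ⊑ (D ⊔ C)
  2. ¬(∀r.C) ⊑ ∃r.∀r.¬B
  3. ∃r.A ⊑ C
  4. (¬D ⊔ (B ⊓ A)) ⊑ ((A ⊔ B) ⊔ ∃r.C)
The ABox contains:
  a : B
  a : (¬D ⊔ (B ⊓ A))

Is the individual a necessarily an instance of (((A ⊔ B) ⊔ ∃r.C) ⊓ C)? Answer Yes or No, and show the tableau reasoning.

1. a : (((A ⊔ B) ⊔ ∃r.C) ⊓ C)?  L(a) = {B, (¬D ⊔ (B ⊓ A))} ∪ {(((¬A ⊓ ¬B) ⊓ ∀r.¬C) ⊔ ¬C)}
   apply at a: (¬D ⊔ (B ⊓ A))⊑((A ⊔ B) ⊔ ∃r.C)
   open: L(a) ⊇ {B, ¬C, ¬D, ∀r.C, ∀r.¬A, …} — a ∉ (((A ⊔ B) ⊔ ∃r.C) ⊓ C) possible
2. Hence a : (((A ⊔ B) ⊔ ∃r.C) ⊓ C): not entailed.

No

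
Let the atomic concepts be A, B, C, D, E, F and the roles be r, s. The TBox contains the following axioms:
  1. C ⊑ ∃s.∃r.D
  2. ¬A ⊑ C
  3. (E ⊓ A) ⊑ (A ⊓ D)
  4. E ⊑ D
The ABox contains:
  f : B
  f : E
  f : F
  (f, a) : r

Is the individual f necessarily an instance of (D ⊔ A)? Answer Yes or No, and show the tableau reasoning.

Yes

1. f : (D ⊔ A)?  L(f) = {B, E, F} ∪ {(¬D ⊓ ¬A)}
   clash {D, ¬D} at f — f ∈ (D ⊔ A)
2. Hence f : (D ⊔ A): entailed.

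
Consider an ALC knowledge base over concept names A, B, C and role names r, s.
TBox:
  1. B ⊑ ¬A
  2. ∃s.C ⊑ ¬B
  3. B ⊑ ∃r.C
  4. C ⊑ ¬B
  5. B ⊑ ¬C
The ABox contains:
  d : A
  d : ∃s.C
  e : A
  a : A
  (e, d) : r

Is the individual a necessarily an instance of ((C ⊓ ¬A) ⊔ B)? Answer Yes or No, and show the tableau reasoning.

No

1. a : ((C ⊓ ¬A) ⊔ B)?  L(a) = {A} ∪ {((¬C ⊔ A) ⊓ ¬B)}
   open: L(a) ⊇ {A, ¬B} — a ∉ ((C ⊓ ¬A) ⊔ B) possible
2. Hence a : ((C ⊓ ¬A) ⊔ B): not entailed.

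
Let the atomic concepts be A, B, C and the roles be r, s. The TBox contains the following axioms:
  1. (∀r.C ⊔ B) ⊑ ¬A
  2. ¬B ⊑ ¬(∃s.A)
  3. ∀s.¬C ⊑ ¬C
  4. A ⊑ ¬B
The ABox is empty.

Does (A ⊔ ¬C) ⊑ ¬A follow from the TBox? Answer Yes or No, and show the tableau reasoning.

1. (A ⊔ ¬C) ⊑ ¬A  ⇔  ((A ⊔ ¬C) ⊓ A) unsat w.r.t. T
   apply at x₀: A⊑¬B
   open: L(x₀) ⊇ {A, ¬B, ∀s.¬A, ∃r.¬C, ∃s.C} (+ ∃-successors)
2. Hence (A ⊔ ¬C) ⊑ ¬A: not entailed.

No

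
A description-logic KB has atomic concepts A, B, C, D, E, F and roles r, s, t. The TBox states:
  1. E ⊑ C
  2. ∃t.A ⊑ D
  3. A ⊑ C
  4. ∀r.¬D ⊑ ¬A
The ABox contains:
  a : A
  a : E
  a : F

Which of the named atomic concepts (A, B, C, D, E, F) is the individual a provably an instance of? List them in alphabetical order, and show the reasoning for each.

1. a : A?  L(a) = {A, E, F} ∪ {¬A}
   clash {A, ¬A} at a — a ∈ A
2. a : B?  L(a) = {A, E, F} ∪ {¬B}
   apply at a: E⊑C; A⊑C
   open: L(a) ⊇ {A, C, E, F, ¬B, …} (+ ∃-successors) — a ∉ B possible
3. a : C?  L(a) = {A, E, F} ∪ {¬C}
   clash {C, ¬C} at a — a ∈ C
4. a : D?  L(a) = {A, E, F} ∪ {¬D}
   apply at a: E⊑C; A⊑C
   open: L(a) ⊇ {A, C, E, F, ¬D, …} (+ ∃-successors) — a ∉ D possible
5. a : E?  L(a) = {A, E, F} ∪ {¬E}
   clash {E, ¬E} at a — a ∈ E
6. a : F?  L(a) = {A, E, F} ∪ {¬F}
   clash {F, ¬F} at a — a ∈ F
7. Entailed for a: {A, C, E, F}

{A, C, E, F}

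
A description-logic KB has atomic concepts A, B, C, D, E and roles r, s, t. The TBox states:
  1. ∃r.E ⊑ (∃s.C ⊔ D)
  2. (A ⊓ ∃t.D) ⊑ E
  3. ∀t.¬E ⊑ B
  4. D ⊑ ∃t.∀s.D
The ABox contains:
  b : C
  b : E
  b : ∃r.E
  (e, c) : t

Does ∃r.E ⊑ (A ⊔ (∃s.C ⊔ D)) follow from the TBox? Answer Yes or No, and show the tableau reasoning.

Yes

1. ∃r.E ⊑ (A ⊔ (∃s.C ⊔ D))  ⇔  (∃r.E ⊓ (¬A ⊓ (∀s.¬C ⊓ ¬D))) unsat w.r.t. T
   all branches close; clash {D, ¬D} at x₀
2. Hence ∃r.E ⊑ (A ⊔ (∃s.C ⊔ D)): entailed.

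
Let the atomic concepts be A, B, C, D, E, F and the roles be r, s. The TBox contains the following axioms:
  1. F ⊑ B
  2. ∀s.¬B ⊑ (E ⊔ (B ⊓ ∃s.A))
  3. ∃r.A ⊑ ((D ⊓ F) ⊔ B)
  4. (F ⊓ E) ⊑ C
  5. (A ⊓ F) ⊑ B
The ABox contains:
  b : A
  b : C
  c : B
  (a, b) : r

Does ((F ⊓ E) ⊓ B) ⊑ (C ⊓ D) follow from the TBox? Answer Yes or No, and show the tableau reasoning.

1. ((F ⊓ E) ⊓ B) ⊑ (C ⊓ D)  ⇔  (((F ⊓ E) ⊓ B) ⊓ (¬C ⊔ ¬D)) unsat w.r.t. T
   apply at x₀: (F ⊓ E)⊑C
   open: L(x₀) ⊇ {B, C, E, F, ¬D, …} (+ ∃-successors)
2. Hence ((F ⊓ E) ⊓ B) ⊑ (C ⊓ D): not entailed.

No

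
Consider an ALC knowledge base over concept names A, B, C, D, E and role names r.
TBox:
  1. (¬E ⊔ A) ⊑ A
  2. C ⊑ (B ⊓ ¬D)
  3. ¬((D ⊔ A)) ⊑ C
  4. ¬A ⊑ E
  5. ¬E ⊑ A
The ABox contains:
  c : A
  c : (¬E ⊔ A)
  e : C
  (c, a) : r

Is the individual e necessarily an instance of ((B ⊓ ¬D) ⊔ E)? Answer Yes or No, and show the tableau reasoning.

Yes

1. e : ((B ⊓ ¬D) ⊔ E)?  L(e) = {C} ∪ {((¬B ⊔ D) ⊓ ¬E)}
   clash {E, ¬E} at e — e ∈ ((B ⊓ ¬D) ⊔ E)
2. Hence e : ((B ⊓ ¬D) ⊔ E): entailed.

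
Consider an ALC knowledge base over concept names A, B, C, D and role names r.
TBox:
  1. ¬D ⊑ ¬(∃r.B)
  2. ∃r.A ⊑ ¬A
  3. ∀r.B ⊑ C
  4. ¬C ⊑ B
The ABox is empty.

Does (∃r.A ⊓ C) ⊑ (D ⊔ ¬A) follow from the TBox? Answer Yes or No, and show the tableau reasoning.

Yes

1. (∃r.A ⊓ C) ⊑ (D ⊔ ¬A)  ⇔  ((∃r.A ⊓ C) ⊓ (¬D ⊓ A)) unsat w.r.t. T
   all branches close; clash {A, ¬A} at x₀
2. Hence (∃r.A ⊓ C) ⊑ (D ⊔ ¬A): entailed.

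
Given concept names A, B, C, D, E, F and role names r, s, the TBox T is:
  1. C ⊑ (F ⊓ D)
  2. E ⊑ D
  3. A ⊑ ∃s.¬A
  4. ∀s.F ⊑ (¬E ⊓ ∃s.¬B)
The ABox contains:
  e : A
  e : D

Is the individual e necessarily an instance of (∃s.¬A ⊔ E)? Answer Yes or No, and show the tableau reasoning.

1. e : (∃s.¬A ⊔ E)?  L(e) = {A, D} ∪ {(∀s.A ⊓ ¬E)}
   clash {A, ¬A} at an ∃-successor — e ∈ (∃s.¬A ⊔ E)
2. Hence e : (∃s.¬A ⊔ E): entailed.

Yes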